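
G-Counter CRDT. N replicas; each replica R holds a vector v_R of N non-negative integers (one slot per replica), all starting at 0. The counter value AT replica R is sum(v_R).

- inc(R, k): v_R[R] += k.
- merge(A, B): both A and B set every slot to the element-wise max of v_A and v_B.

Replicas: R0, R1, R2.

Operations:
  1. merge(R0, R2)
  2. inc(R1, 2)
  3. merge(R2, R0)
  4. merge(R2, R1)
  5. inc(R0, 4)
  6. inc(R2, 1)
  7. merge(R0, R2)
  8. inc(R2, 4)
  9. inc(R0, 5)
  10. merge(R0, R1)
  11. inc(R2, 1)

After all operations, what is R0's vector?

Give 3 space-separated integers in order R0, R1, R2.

Answer: 9 2 1

Derivation:
Op 1: merge R0<->R2 -> R0=(0,0,0) R2=(0,0,0)
Op 2: inc R1 by 2 -> R1=(0,2,0) value=2
Op 3: merge R2<->R0 -> R2=(0,0,0) R0=(0,0,0)
Op 4: merge R2<->R1 -> R2=(0,2,0) R1=(0,2,0)
Op 5: inc R0 by 4 -> R0=(4,0,0) value=4
Op 6: inc R2 by 1 -> R2=(0,2,1) value=3
Op 7: merge R0<->R2 -> R0=(4,2,1) R2=(4,2,1)
Op 8: inc R2 by 4 -> R2=(4,2,5) value=11
Op 9: inc R0 by 5 -> R0=(9,2,1) value=12
Op 10: merge R0<->R1 -> R0=(9,2,1) R1=(9,2,1)
Op 11: inc R2 by 1 -> R2=(4,2,6) value=12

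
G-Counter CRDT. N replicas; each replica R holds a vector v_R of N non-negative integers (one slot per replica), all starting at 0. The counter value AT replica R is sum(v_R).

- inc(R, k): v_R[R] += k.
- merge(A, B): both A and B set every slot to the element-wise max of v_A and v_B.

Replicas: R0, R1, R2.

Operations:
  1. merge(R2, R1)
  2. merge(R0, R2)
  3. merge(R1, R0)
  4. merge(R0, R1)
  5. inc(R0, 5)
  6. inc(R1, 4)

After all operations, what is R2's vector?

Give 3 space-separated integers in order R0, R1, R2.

Op 1: merge R2<->R1 -> R2=(0,0,0) R1=(0,0,0)
Op 2: merge R0<->R2 -> R0=(0,0,0) R2=(0,0,0)
Op 3: merge R1<->R0 -> R1=(0,0,0) R0=(0,0,0)
Op 4: merge R0<->R1 -> R0=(0,0,0) R1=(0,0,0)
Op 5: inc R0 by 5 -> R0=(5,0,0) value=5
Op 6: inc R1 by 4 -> R1=(0,4,0) value=4

Answer: 0 0 0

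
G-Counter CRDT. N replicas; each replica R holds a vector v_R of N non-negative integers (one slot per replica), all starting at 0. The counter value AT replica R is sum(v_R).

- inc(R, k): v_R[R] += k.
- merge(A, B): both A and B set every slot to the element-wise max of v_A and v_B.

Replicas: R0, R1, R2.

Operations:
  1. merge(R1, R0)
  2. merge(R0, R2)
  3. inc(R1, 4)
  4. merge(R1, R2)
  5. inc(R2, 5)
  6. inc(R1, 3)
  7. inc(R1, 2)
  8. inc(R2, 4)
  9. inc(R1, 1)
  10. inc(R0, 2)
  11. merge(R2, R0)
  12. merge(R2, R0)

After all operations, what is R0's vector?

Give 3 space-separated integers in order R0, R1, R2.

Op 1: merge R1<->R0 -> R1=(0,0,0) R0=(0,0,0)
Op 2: merge R0<->R2 -> R0=(0,0,0) R2=(0,0,0)
Op 3: inc R1 by 4 -> R1=(0,4,0) value=4
Op 4: merge R1<->R2 -> R1=(0,4,0) R2=(0,4,0)
Op 5: inc R2 by 5 -> R2=(0,4,5) value=9
Op 6: inc R1 by 3 -> R1=(0,7,0) value=7
Op 7: inc R1 by 2 -> R1=(0,9,0) value=9
Op 8: inc R2 by 4 -> R2=(0,4,9) value=13
Op 9: inc R1 by 1 -> R1=(0,10,0) value=10
Op 10: inc R0 by 2 -> R0=(2,0,0) value=2
Op 11: merge R2<->R0 -> R2=(2,4,9) R0=(2,4,9)
Op 12: merge R2<->R0 -> R2=(2,4,9) R0=(2,4,9)

Answer: 2 4 9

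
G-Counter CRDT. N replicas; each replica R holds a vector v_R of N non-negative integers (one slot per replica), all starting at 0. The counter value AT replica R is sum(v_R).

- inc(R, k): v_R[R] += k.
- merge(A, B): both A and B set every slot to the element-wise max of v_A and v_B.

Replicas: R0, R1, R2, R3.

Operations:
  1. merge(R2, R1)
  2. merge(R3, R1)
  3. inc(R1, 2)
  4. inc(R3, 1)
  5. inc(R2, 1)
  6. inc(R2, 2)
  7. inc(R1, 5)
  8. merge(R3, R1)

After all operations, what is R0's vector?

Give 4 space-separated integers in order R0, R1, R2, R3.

Op 1: merge R2<->R1 -> R2=(0,0,0,0) R1=(0,0,0,0)
Op 2: merge R3<->R1 -> R3=(0,0,0,0) R1=(0,0,0,0)
Op 3: inc R1 by 2 -> R1=(0,2,0,0) value=2
Op 4: inc R3 by 1 -> R3=(0,0,0,1) value=1
Op 5: inc R2 by 1 -> R2=(0,0,1,0) value=1
Op 6: inc R2 by 2 -> R2=(0,0,3,0) value=3
Op 7: inc R1 by 5 -> R1=(0,7,0,0) value=7
Op 8: merge R3<->R1 -> R3=(0,7,0,1) R1=(0,7,0,1)

Answer: 0 0 0 0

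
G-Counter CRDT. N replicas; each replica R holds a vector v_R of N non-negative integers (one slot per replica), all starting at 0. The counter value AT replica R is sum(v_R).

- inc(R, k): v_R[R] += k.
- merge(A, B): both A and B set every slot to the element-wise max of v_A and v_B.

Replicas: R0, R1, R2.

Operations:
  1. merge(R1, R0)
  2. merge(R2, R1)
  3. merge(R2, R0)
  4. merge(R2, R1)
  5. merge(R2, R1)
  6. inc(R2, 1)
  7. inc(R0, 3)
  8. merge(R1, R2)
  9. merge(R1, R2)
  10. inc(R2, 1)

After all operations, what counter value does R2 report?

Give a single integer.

Answer: 2

Derivation:
Op 1: merge R1<->R0 -> R1=(0,0,0) R0=(0,0,0)
Op 2: merge R2<->R1 -> R2=(0,0,0) R1=(0,0,0)
Op 3: merge R2<->R0 -> R2=(0,0,0) R0=(0,0,0)
Op 4: merge R2<->R1 -> R2=(0,0,0) R1=(0,0,0)
Op 5: merge R2<->R1 -> R2=(0,0,0) R1=(0,0,0)
Op 6: inc R2 by 1 -> R2=(0,0,1) value=1
Op 7: inc R0 by 3 -> R0=(3,0,0) value=3
Op 8: merge R1<->R2 -> R1=(0,0,1) R2=(0,0,1)
Op 9: merge R1<->R2 -> R1=(0,0,1) R2=(0,0,1)
Op 10: inc R2 by 1 -> R2=(0,0,2) value=2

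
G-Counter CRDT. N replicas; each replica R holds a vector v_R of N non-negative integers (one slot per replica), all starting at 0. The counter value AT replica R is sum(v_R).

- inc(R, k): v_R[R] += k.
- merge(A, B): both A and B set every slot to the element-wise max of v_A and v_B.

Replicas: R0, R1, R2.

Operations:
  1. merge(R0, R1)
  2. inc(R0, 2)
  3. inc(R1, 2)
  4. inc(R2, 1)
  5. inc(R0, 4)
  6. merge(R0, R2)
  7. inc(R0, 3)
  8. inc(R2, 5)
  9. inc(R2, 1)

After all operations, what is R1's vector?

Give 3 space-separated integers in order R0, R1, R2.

Answer: 0 2 0

Derivation:
Op 1: merge R0<->R1 -> R0=(0,0,0) R1=(0,0,0)
Op 2: inc R0 by 2 -> R0=(2,0,0) value=2
Op 3: inc R1 by 2 -> R1=(0,2,0) value=2
Op 4: inc R2 by 1 -> R2=(0,0,1) value=1
Op 5: inc R0 by 4 -> R0=(6,0,0) value=6
Op 6: merge R0<->R2 -> R0=(6,0,1) R2=(6,0,1)
Op 7: inc R0 by 3 -> R0=(9,0,1) value=10
Op 8: inc R2 by 5 -> R2=(6,0,6) value=12
Op 9: inc R2 by 1 -> R2=(6,0,7) value=13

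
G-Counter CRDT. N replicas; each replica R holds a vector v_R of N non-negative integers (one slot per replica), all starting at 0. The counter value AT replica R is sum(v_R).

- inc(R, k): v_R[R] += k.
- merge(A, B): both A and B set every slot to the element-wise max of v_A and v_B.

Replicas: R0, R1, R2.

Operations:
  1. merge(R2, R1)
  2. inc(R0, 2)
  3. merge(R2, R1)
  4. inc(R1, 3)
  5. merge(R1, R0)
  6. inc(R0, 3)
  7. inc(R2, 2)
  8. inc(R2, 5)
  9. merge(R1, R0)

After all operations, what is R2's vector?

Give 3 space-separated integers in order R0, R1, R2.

Op 1: merge R2<->R1 -> R2=(0,0,0) R1=(0,0,0)
Op 2: inc R0 by 2 -> R0=(2,0,0) value=2
Op 3: merge R2<->R1 -> R2=(0,0,0) R1=(0,0,0)
Op 4: inc R1 by 3 -> R1=(0,3,0) value=3
Op 5: merge R1<->R0 -> R1=(2,3,0) R0=(2,3,0)
Op 6: inc R0 by 3 -> R0=(5,3,0) value=8
Op 7: inc R2 by 2 -> R2=(0,0,2) value=2
Op 8: inc R2 by 5 -> R2=(0,0,7) value=7
Op 9: merge R1<->R0 -> R1=(5,3,0) R0=(5,3,0)

Answer: 0 0 7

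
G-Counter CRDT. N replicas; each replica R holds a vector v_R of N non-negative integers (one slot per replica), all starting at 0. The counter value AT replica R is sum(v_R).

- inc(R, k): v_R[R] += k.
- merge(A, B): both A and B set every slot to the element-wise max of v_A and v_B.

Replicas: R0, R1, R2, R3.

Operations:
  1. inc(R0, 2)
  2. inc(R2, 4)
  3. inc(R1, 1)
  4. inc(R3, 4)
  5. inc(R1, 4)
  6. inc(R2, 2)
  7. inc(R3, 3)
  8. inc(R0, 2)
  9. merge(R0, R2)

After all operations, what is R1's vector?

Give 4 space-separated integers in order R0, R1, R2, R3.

Op 1: inc R0 by 2 -> R0=(2,0,0,0) value=2
Op 2: inc R2 by 4 -> R2=(0,0,4,0) value=4
Op 3: inc R1 by 1 -> R1=(0,1,0,0) value=1
Op 4: inc R3 by 4 -> R3=(0,0,0,4) value=4
Op 5: inc R1 by 4 -> R1=(0,5,0,0) value=5
Op 6: inc R2 by 2 -> R2=(0,0,6,0) value=6
Op 7: inc R3 by 3 -> R3=(0,0,0,7) value=7
Op 8: inc R0 by 2 -> R0=(4,0,0,0) value=4
Op 9: merge R0<->R2 -> R0=(4,0,6,0) R2=(4,0,6,0)

Answer: 0 5 0 0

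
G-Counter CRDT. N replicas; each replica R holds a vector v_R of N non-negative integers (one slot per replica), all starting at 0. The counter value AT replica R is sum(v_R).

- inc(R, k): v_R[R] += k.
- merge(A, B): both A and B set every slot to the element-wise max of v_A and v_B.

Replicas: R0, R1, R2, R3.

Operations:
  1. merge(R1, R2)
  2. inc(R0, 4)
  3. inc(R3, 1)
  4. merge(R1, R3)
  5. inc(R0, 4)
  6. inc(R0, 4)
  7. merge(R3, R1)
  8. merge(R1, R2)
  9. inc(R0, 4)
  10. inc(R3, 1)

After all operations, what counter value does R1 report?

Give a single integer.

Op 1: merge R1<->R2 -> R1=(0,0,0,0) R2=(0,0,0,0)
Op 2: inc R0 by 4 -> R0=(4,0,0,0) value=4
Op 3: inc R3 by 1 -> R3=(0,0,0,1) value=1
Op 4: merge R1<->R3 -> R1=(0,0,0,1) R3=(0,0,0,1)
Op 5: inc R0 by 4 -> R0=(8,0,0,0) value=8
Op 6: inc R0 by 4 -> R0=(12,0,0,0) value=12
Op 7: merge R3<->R1 -> R3=(0,0,0,1) R1=(0,0,0,1)
Op 8: merge R1<->R2 -> R1=(0,0,0,1) R2=(0,0,0,1)
Op 9: inc R0 by 4 -> R0=(16,0,0,0) value=16
Op 10: inc R3 by 1 -> R3=(0,0,0,2) value=2

Answer: 1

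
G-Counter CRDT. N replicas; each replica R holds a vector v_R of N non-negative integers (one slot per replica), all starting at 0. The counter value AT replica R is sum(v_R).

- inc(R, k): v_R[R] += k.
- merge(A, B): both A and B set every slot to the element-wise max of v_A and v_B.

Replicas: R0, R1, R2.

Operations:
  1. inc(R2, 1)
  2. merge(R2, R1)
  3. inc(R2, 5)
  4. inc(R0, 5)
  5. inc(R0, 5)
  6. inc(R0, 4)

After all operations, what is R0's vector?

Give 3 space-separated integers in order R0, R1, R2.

Op 1: inc R2 by 1 -> R2=(0,0,1) value=1
Op 2: merge R2<->R1 -> R2=(0,0,1) R1=(0,0,1)
Op 3: inc R2 by 5 -> R2=(0,0,6) value=6
Op 4: inc R0 by 5 -> R0=(5,0,0) value=5
Op 5: inc R0 by 5 -> R0=(10,0,0) value=10
Op 6: inc R0 by 4 -> R0=(14,0,0) value=14

Answer: 14 0 0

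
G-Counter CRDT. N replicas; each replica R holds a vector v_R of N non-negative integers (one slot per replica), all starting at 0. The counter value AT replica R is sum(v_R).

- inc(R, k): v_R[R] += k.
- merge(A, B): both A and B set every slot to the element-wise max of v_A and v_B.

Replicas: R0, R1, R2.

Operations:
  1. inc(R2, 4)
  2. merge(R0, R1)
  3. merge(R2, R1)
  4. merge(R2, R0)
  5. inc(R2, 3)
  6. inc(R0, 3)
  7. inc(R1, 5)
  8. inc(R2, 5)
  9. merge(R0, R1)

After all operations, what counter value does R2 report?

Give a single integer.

Op 1: inc R2 by 4 -> R2=(0,0,4) value=4
Op 2: merge R0<->R1 -> R0=(0,0,0) R1=(0,0,0)
Op 3: merge R2<->R1 -> R2=(0,0,4) R1=(0,0,4)
Op 4: merge R2<->R0 -> R2=(0,0,4) R0=(0,0,4)
Op 5: inc R2 by 3 -> R2=(0,0,7) value=7
Op 6: inc R0 by 3 -> R0=(3,0,4) value=7
Op 7: inc R1 by 5 -> R1=(0,5,4) value=9
Op 8: inc R2 by 5 -> R2=(0,0,12) value=12
Op 9: merge R0<->R1 -> R0=(3,5,4) R1=(3,5,4)

Answer: 12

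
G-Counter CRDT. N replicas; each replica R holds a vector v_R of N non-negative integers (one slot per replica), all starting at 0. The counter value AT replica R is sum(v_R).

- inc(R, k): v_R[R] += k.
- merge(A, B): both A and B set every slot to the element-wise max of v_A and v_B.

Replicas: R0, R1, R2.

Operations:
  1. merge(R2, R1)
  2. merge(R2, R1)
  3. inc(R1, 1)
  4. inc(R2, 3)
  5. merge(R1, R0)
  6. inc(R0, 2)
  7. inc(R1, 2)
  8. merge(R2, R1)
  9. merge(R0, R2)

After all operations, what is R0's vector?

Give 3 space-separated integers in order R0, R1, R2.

Answer: 2 3 3

Derivation:
Op 1: merge R2<->R1 -> R2=(0,0,0) R1=(0,0,0)
Op 2: merge R2<->R1 -> R2=(0,0,0) R1=(0,0,0)
Op 3: inc R1 by 1 -> R1=(0,1,0) value=1
Op 4: inc R2 by 3 -> R2=(0,0,3) value=3
Op 5: merge R1<->R0 -> R1=(0,1,0) R0=(0,1,0)
Op 6: inc R0 by 2 -> R0=(2,1,0) value=3
Op 7: inc R1 by 2 -> R1=(0,3,0) value=3
Op 8: merge R2<->R1 -> R2=(0,3,3) R1=(0,3,3)
Op 9: merge R0<->R2 -> R0=(2,3,3) R2=(2,3,3)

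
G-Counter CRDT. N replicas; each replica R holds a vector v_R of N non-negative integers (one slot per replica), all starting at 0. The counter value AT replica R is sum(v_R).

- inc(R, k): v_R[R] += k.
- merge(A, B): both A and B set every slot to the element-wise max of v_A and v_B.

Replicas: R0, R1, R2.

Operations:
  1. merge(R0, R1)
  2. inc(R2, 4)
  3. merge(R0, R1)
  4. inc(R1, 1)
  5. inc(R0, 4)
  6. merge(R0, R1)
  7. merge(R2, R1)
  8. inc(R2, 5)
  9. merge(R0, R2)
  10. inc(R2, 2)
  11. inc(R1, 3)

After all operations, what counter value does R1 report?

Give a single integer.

Answer: 12

Derivation:
Op 1: merge R0<->R1 -> R0=(0,0,0) R1=(0,0,0)
Op 2: inc R2 by 4 -> R2=(0,0,4) value=4
Op 3: merge R0<->R1 -> R0=(0,0,0) R1=(0,0,0)
Op 4: inc R1 by 1 -> R1=(0,1,0) value=1
Op 5: inc R0 by 4 -> R0=(4,0,0) value=4
Op 6: merge R0<->R1 -> R0=(4,1,0) R1=(4,1,0)
Op 7: merge R2<->R1 -> R2=(4,1,4) R1=(4,1,4)
Op 8: inc R2 by 5 -> R2=(4,1,9) value=14
Op 9: merge R0<->R2 -> R0=(4,1,9) R2=(4,1,9)
Op 10: inc R2 by 2 -> R2=(4,1,11) value=16
Op 11: inc R1 by 3 -> R1=(4,4,4) value=12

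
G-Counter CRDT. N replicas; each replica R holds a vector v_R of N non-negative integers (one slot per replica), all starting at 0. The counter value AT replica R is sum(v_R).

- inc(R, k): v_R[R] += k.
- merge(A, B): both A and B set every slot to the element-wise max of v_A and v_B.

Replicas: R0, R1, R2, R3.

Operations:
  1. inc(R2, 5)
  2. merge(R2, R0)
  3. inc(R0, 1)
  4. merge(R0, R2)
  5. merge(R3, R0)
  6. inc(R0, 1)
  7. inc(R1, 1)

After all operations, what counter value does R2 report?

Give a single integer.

Op 1: inc R2 by 5 -> R2=(0,0,5,0) value=5
Op 2: merge R2<->R0 -> R2=(0,0,5,0) R0=(0,0,5,0)
Op 3: inc R0 by 1 -> R0=(1,0,5,0) value=6
Op 4: merge R0<->R2 -> R0=(1,0,5,0) R2=(1,0,5,0)
Op 5: merge R3<->R0 -> R3=(1,0,5,0) R0=(1,0,5,0)
Op 6: inc R0 by 1 -> R0=(2,0,5,0) value=7
Op 7: inc R1 by 1 -> R1=(0,1,0,0) value=1

Answer: 6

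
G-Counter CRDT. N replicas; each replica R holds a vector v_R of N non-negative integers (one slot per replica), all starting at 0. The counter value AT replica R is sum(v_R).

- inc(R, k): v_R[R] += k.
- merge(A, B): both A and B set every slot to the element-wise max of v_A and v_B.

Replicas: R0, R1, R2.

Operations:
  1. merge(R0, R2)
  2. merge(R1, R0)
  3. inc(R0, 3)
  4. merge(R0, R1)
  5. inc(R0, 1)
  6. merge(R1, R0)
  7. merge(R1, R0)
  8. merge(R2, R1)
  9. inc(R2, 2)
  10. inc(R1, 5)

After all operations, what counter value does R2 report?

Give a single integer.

Answer: 6

Derivation:
Op 1: merge R0<->R2 -> R0=(0,0,0) R2=(0,0,0)
Op 2: merge R1<->R0 -> R1=(0,0,0) R0=(0,0,0)
Op 3: inc R0 by 3 -> R0=(3,0,0) value=3
Op 4: merge R0<->R1 -> R0=(3,0,0) R1=(3,0,0)
Op 5: inc R0 by 1 -> R0=(4,0,0) value=4
Op 6: merge R1<->R0 -> R1=(4,0,0) R0=(4,0,0)
Op 7: merge R1<->R0 -> R1=(4,0,0) R0=(4,0,0)
Op 8: merge R2<->R1 -> R2=(4,0,0) R1=(4,0,0)
Op 9: inc R2 by 2 -> R2=(4,0,2) value=6
Op 10: inc R1 by 5 -> R1=(4,5,0) value=9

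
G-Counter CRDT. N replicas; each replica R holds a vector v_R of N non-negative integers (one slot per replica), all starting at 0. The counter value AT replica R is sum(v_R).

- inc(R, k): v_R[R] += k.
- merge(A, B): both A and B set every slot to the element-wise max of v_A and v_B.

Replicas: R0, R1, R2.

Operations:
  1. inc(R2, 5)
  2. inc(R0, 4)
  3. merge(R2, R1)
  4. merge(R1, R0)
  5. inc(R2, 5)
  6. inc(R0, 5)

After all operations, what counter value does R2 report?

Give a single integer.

Answer: 10

Derivation:
Op 1: inc R2 by 5 -> R2=(0,0,5) value=5
Op 2: inc R0 by 4 -> R0=(4,0,0) value=4
Op 3: merge R2<->R1 -> R2=(0,0,5) R1=(0,0,5)
Op 4: merge R1<->R0 -> R1=(4,0,5) R0=(4,0,5)
Op 5: inc R2 by 5 -> R2=(0,0,10) value=10
Op 6: inc R0 by 5 -> R0=(9,0,5) value=14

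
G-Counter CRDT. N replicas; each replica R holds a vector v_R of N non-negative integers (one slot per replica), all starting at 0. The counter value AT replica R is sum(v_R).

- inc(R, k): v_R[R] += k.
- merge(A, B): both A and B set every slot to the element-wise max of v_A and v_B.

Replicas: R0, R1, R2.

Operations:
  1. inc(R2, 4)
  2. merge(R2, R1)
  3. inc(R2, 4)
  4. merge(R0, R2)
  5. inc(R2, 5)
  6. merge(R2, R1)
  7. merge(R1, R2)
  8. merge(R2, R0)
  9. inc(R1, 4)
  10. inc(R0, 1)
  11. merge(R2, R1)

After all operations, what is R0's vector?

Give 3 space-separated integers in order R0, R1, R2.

Op 1: inc R2 by 4 -> R2=(0,0,4) value=4
Op 2: merge R2<->R1 -> R2=(0,0,4) R1=(0,0,4)
Op 3: inc R2 by 4 -> R2=(0,0,8) value=8
Op 4: merge R0<->R2 -> R0=(0,0,8) R2=(0,0,8)
Op 5: inc R2 by 5 -> R2=(0,0,13) value=13
Op 6: merge R2<->R1 -> R2=(0,0,13) R1=(0,0,13)
Op 7: merge R1<->R2 -> R1=(0,0,13) R2=(0,0,13)
Op 8: merge R2<->R0 -> R2=(0,0,13) R0=(0,0,13)
Op 9: inc R1 by 4 -> R1=(0,4,13) value=17
Op 10: inc R0 by 1 -> R0=(1,0,13) value=14
Op 11: merge R2<->R1 -> R2=(0,4,13) R1=(0,4,13)

Answer: 1 0 13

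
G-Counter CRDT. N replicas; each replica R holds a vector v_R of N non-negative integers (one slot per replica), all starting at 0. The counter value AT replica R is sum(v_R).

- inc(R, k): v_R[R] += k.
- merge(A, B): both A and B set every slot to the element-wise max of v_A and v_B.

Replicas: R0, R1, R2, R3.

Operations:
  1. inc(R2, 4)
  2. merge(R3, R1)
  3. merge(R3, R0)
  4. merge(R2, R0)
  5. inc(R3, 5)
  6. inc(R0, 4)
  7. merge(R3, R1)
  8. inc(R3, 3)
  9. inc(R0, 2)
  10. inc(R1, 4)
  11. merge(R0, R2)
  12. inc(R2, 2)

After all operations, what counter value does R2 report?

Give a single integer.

Answer: 12

Derivation:
Op 1: inc R2 by 4 -> R2=(0,0,4,0) value=4
Op 2: merge R3<->R1 -> R3=(0,0,0,0) R1=(0,0,0,0)
Op 3: merge R3<->R0 -> R3=(0,0,0,0) R0=(0,0,0,0)
Op 4: merge R2<->R0 -> R2=(0,0,4,0) R0=(0,0,4,0)
Op 5: inc R3 by 5 -> R3=(0,0,0,5) value=5
Op 6: inc R0 by 4 -> R0=(4,0,4,0) value=8
Op 7: merge R3<->R1 -> R3=(0,0,0,5) R1=(0,0,0,5)
Op 8: inc R3 by 3 -> R3=(0,0,0,8) value=8
Op 9: inc R0 by 2 -> R0=(6,0,4,0) value=10
Op 10: inc R1 by 4 -> R1=(0,4,0,5) value=9
Op 11: merge R0<->R2 -> R0=(6,0,4,0) R2=(6,0,4,0)
Op 12: inc R2 by 2 -> R2=(6,0,6,0) value=12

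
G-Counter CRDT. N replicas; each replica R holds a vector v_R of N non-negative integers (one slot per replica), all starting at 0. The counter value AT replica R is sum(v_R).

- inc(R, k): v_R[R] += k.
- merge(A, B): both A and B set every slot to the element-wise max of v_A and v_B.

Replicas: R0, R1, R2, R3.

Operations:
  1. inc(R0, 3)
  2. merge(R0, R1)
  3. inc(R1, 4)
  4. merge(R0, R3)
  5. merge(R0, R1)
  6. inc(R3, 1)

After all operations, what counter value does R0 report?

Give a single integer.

Answer: 7

Derivation:
Op 1: inc R0 by 3 -> R0=(3,0,0,0) value=3
Op 2: merge R0<->R1 -> R0=(3,0,0,0) R1=(3,0,0,0)
Op 3: inc R1 by 4 -> R1=(3,4,0,0) value=7
Op 4: merge R0<->R3 -> R0=(3,0,0,0) R3=(3,0,0,0)
Op 5: merge R0<->R1 -> R0=(3,4,0,0) R1=(3,4,0,0)
Op 6: inc R3 by 1 -> R3=(3,0,0,1) value=4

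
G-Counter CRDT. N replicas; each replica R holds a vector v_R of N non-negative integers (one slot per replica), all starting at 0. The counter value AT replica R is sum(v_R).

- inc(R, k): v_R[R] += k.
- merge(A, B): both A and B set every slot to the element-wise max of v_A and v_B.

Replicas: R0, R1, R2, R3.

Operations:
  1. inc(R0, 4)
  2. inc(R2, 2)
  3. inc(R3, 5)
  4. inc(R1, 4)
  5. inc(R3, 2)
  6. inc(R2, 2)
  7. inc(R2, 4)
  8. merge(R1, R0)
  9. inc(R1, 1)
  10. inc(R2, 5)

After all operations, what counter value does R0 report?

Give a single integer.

Op 1: inc R0 by 4 -> R0=(4,0,0,0) value=4
Op 2: inc R2 by 2 -> R2=(0,0,2,0) value=2
Op 3: inc R3 by 5 -> R3=(0,0,0,5) value=5
Op 4: inc R1 by 4 -> R1=(0,4,0,0) value=4
Op 5: inc R3 by 2 -> R3=(0,0,0,7) value=7
Op 6: inc R2 by 2 -> R2=(0,0,4,0) value=4
Op 7: inc R2 by 4 -> R2=(0,0,8,0) value=8
Op 8: merge R1<->R0 -> R1=(4,4,0,0) R0=(4,4,0,0)
Op 9: inc R1 by 1 -> R1=(4,5,0,0) value=9
Op 10: inc R2 by 5 -> R2=(0,0,13,0) value=13

Answer: 8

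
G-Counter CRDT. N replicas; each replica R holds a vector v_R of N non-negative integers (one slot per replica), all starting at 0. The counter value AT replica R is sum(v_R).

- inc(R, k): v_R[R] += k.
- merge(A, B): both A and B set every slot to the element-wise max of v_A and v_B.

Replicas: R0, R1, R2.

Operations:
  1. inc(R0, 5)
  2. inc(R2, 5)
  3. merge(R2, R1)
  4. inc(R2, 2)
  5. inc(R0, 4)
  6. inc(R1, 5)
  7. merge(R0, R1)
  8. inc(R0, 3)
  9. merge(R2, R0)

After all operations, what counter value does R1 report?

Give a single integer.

Answer: 19

Derivation:
Op 1: inc R0 by 5 -> R0=(5,0,0) value=5
Op 2: inc R2 by 5 -> R2=(0,0,5) value=5
Op 3: merge R2<->R1 -> R2=(0,0,5) R1=(0,0,5)
Op 4: inc R2 by 2 -> R2=(0,0,7) value=7
Op 5: inc R0 by 4 -> R0=(9,0,0) value=9
Op 6: inc R1 by 5 -> R1=(0,5,5) value=10
Op 7: merge R0<->R1 -> R0=(9,5,5) R1=(9,5,5)
Op 8: inc R0 by 3 -> R0=(12,5,5) value=22
Op 9: merge R2<->R0 -> R2=(12,5,7) R0=(12,5,7)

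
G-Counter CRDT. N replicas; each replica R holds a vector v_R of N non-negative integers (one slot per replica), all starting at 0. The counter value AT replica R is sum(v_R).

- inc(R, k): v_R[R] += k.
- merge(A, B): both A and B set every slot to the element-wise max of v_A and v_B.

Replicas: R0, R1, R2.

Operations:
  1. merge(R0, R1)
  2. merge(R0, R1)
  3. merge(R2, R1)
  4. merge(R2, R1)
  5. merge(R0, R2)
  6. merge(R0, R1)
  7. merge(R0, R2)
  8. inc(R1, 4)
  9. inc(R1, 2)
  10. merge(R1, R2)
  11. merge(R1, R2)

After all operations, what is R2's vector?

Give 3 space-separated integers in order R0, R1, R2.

Answer: 0 6 0

Derivation:
Op 1: merge R0<->R1 -> R0=(0,0,0) R1=(0,0,0)
Op 2: merge R0<->R1 -> R0=(0,0,0) R1=(0,0,0)
Op 3: merge R2<->R1 -> R2=(0,0,0) R1=(0,0,0)
Op 4: merge R2<->R1 -> R2=(0,0,0) R1=(0,0,0)
Op 5: merge R0<->R2 -> R0=(0,0,0) R2=(0,0,0)
Op 6: merge R0<->R1 -> R0=(0,0,0) R1=(0,0,0)
Op 7: merge R0<->R2 -> R0=(0,0,0) R2=(0,0,0)
Op 8: inc R1 by 4 -> R1=(0,4,0) value=4
Op 9: inc R1 by 2 -> R1=(0,6,0) value=6
Op 10: merge R1<->R2 -> R1=(0,6,0) R2=(0,6,0)
Op 11: merge R1<->R2 -> R1=(0,6,0) R2=(0,6,0)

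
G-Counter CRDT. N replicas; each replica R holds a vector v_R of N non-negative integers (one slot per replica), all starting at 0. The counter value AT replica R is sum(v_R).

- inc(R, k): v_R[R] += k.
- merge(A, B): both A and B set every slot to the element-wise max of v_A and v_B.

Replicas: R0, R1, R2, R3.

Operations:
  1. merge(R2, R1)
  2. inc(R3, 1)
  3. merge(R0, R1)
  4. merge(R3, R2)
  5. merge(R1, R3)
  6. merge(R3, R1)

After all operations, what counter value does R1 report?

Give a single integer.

Op 1: merge R2<->R1 -> R2=(0,0,0,0) R1=(0,0,0,0)
Op 2: inc R3 by 1 -> R3=(0,0,0,1) value=1
Op 3: merge R0<->R1 -> R0=(0,0,0,0) R1=(0,0,0,0)
Op 4: merge R3<->R2 -> R3=(0,0,0,1) R2=(0,0,0,1)
Op 5: merge R1<->R3 -> R1=(0,0,0,1) R3=(0,0,0,1)
Op 6: merge R3<->R1 -> R3=(0,0,0,1) R1=(0,0,0,1)

Answer: 1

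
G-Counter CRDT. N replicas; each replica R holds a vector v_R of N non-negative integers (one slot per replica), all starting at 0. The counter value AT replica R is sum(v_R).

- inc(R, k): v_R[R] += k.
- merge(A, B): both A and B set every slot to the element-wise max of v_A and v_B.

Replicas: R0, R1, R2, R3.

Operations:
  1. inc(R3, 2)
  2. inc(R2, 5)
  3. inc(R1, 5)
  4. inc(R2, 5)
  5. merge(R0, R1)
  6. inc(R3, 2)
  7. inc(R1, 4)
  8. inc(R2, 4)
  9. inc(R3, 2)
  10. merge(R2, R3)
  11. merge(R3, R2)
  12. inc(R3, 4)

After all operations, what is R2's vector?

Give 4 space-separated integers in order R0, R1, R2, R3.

Answer: 0 0 14 6

Derivation:
Op 1: inc R3 by 2 -> R3=(0,0,0,2) value=2
Op 2: inc R2 by 5 -> R2=(0,0,5,0) value=5
Op 3: inc R1 by 5 -> R1=(0,5,0,0) value=5
Op 4: inc R2 by 5 -> R2=(0,0,10,0) value=10
Op 5: merge R0<->R1 -> R0=(0,5,0,0) R1=(0,5,0,0)
Op 6: inc R3 by 2 -> R3=(0,0,0,4) value=4
Op 7: inc R1 by 4 -> R1=(0,9,0,0) value=9
Op 8: inc R2 by 4 -> R2=(0,0,14,0) value=14
Op 9: inc R3 by 2 -> R3=(0,0,0,6) value=6
Op 10: merge R2<->R3 -> R2=(0,0,14,6) R3=(0,0,14,6)
Op 11: merge R3<->R2 -> R3=(0,0,14,6) R2=(0,0,14,6)
Op 12: inc R3 by 4 -> R3=(0,0,14,10) value=24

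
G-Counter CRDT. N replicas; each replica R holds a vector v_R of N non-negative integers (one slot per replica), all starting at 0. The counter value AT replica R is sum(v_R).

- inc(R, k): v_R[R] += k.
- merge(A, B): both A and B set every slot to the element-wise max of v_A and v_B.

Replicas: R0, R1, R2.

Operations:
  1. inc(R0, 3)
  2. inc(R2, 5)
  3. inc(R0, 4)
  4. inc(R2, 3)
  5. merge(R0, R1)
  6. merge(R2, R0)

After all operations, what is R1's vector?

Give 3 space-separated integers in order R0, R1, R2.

Op 1: inc R0 by 3 -> R0=(3,0,0) value=3
Op 2: inc R2 by 5 -> R2=(0,0,5) value=5
Op 3: inc R0 by 4 -> R0=(7,0,0) value=7
Op 4: inc R2 by 3 -> R2=(0,0,8) value=8
Op 5: merge R0<->R1 -> R0=(7,0,0) R1=(7,0,0)
Op 6: merge R2<->R0 -> R2=(7,0,8) R0=(7,0,8)

Answer: 7 0 0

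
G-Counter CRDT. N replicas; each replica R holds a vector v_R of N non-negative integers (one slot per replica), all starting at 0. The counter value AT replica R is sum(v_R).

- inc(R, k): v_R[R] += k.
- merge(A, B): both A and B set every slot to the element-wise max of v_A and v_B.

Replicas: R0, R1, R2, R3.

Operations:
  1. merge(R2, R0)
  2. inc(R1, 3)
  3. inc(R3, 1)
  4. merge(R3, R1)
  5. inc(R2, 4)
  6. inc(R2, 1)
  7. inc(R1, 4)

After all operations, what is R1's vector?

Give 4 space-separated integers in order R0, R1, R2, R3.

Answer: 0 7 0 1

Derivation:
Op 1: merge R2<->R0 -> R2=(0,0,0,0) R0=(0,0,0,0)
Op 2: inc R1 by 3 -> R1=(0,3,0,0) value=3
Op 3: inc R3 by 1 -> R3=(0,0,0,1) value=1
Op 4: merge R3<->R1 -> R3=(0,3,0,1) R1=(0,3,0,1)
Op 5: inc R2 by 4 -> R2=(0,0,4,0) value=4
Op 6: inc R2 by 1 -> R2=(0,0,5,0) value=5
Op 7: inc R1 by 4 -> R1=(0,7,0,1) value=8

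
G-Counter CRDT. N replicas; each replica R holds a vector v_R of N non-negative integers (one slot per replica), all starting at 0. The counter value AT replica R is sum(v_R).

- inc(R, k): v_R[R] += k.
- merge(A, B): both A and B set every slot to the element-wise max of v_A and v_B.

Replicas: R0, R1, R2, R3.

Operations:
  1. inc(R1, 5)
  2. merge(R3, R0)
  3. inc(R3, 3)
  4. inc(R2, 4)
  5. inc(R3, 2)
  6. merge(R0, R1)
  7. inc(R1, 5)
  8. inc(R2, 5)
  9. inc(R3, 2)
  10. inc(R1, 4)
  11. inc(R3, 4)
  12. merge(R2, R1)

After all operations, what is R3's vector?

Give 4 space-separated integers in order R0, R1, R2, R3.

Op 1: inc R1 by 5 -> R1=(0,5,0,0) value=5
Op 2: merge R3<->R0 -> R3=(0,0,0,0) R0=(0,0,0,0)
Op 3: inc R3 by 3 -> R3=(0,0,0,3) value=3
Op 4: inc R2 by 4 -> R2=(0,0,4,0) value=4
Op 5: inc R3 by 2 -> R3=(0,0,0,5) value=5
Op 6: merge R0<->R1 -> R0=(0,5,0,0) R1=(0,5,0,0)
Op 7: inc R1 by 5 -> R1=(0,10,0,0) value=10
Op 8: inc R2 by 5 -> R2=(0,0,9,0) value=9
Op 9: inc R3 by 2 -> R3=(0,0,0,7) value=7
Op 10: inc R1 by 4 -> R1=(0,14,0,0) value=14
Op 11: inc R3 by 4 -> R3=(0,0,0,11) value=11
Op 12: merge R2<->R1 -> R2=(0,14,9,0) R1=(0,14,9,0)

Answer: 0 0 0 11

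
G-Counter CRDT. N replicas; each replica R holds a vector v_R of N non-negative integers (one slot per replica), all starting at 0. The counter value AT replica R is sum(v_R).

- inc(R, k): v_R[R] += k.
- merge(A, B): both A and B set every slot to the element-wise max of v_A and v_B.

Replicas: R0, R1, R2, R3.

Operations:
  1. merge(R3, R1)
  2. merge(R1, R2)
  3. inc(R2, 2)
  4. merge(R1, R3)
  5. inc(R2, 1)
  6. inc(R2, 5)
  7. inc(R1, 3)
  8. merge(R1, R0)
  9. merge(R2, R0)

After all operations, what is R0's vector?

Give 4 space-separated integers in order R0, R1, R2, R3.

Op 1: merge R3<->R1 -> R3=(0,0,0,0) R1=(0,0,0,0)
Op 2: merge R1<->R2 -> R1=(0,0,0,0) R2=(0,0,0,0)
Op 3: inc R2 by 2 -> R2=(0,0,2,0) value=2
Op 4: merge R1<->R3 -> R1=(0,0,0,0) R3=(0,0,0,0)
Op 5: inc R2 by 1 -> R2=(0,0,3,0) value=3
Op 6: inc R2 by 5 -> R2=(0,0,8,0) value=8
Op 7: inc R1 by 3 -> R1=(0,3,0,0) value=3
Op 8: merge R1<->R0 -> R1=(0,3,0,0) R0=(0,3,0,0)
Op 9: merge R2<->R0 -> R2=(0,3,8,0) R0=(0,3,8,0)

Answer: 0 3 8 0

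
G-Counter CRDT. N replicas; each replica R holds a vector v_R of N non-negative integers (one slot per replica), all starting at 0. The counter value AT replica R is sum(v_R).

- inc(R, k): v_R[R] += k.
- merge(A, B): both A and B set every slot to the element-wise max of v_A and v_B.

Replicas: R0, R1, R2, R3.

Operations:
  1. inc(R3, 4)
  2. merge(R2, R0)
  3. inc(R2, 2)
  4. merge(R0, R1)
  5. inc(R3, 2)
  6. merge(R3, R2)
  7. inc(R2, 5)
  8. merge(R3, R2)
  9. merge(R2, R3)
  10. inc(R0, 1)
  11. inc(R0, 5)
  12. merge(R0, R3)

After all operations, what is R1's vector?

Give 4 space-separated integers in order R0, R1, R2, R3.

Op 1: inc R3 by 4 -> R3=(0,0,0,4) value=4
Op 2: merge R2<->R0 -> R2=(0,0,0,0) R0=(0,0,0,0)
Op 3: inc R2 by 2 -> R2=(0,0,2,0) value=2
Op 4: merge R0<->R1 -> R0=(0,0,0,0) R1=(0,0,0,0)
Op 5: inc R3 by 2 -> R3=(0,0,0,6) value=6
Op 6: merge R3<->R2 -> R3=(0,0,2,6) R2=(0,0,2,6)
Op 7: inc R2 by 5 -> R2=(0,0,7,6) value=13
Op 8: merge R3<->R2 -> R3=(0,0,7,6) R2=(0,0,7,6)
Op 9: merge R2<->R3 -> R2=(0,0,7,6) R3=(0,0,7,6)
Op 10: inc R0 by 1 -> R0=(1,0,0,0) value=1
Op 11: inc R0 by 5 -> R0=(6,0,0,0) value=6
Op 12: merge R0<->R3 -> R0=(6,0,7,6) R3=(6,0,7,6)

Answer: 0 0 0 0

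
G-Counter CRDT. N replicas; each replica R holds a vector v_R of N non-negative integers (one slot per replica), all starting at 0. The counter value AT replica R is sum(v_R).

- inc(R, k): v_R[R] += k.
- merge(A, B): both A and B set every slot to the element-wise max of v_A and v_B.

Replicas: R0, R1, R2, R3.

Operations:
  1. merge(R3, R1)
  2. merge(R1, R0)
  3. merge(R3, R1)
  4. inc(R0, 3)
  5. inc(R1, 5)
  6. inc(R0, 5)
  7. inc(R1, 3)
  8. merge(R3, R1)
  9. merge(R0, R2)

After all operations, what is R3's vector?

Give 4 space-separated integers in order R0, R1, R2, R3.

Op 1: merge R3<->R1 -> R3=(0,0,0,0) R1=(0,0,0,0)
Op 2: merge R1<->R0 -> R1=(0,0,0,0) R0=(0,0,0,0)
Op 3: merge R3<->R1 -> R3=(0,0,0,0) R1=(0,0,0,0)
Op 4: inc R0 by 3 -> R0=(3,0,0,0) value=3
Op 5: inc R1 by 5 -> R1=(0,5,0,0) value=5
Op 6: inc R0 by 5 -> R0=(8,0,0,0) value=8
Op 7: inc R1 by 3 -> R1=(0,8,0,0) value=8
Op 8: merge R3<->R1 -> R3=(0,8,0,0) R1=(0,8,0,0)
Op 9: merge R0<->R2 -> R0=(8,0,0,0) R2=(8,0,0,0)

Answer: 0 8 0 0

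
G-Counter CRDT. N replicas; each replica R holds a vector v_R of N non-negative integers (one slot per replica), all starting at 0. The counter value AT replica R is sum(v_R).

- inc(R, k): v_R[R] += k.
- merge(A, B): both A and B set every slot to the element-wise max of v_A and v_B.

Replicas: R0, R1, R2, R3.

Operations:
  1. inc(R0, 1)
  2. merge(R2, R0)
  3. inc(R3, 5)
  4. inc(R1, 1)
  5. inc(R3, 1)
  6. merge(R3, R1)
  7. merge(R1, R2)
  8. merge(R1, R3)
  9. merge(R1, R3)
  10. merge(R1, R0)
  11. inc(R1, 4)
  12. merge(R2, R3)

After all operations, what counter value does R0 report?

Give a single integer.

Answer: 8

Derivation:
Op 1: inc R0 by 1 -> R0=(1,0,0,0) value=1
Op 2: merge R2<->R0 -> R2=(1,0,0,0) R0=(1,0,0,0)
Op 3: inc R3 by 5 -> R3=(0,0,0,5) value=5
Op 4: inc R1 by 1 -> R1=(0,1,0,0) value=1
Op 5: inc R3 by 1 -> R3=(0,0,0,6) value=6
Op 6: merge R3<->R1 -> R3=(0,1,0,6) R1=(0,1,0,6)
Op 7: merge R1<->R2 -> R1=(1,1,0,6) R2=(1,1,0,6)
Op 8: merge R1<->R3 -> R1=(1,1,0,6) R3=(1,1,0,6)
Op 9: merge R1<->R3 -> R1=(1,1,0,6) R3=(1,1,0,6)
Op 10: merge R1<->R0 -> R1=(1,1,0,6) R0=(1,1,0,6)
Op 11: inc R1 by 4 -> R1=(1,5,0,6) value=12
Op 12: merge R2<->R3 -> R2=(1,1,0,6) R3=(1,1,0,6)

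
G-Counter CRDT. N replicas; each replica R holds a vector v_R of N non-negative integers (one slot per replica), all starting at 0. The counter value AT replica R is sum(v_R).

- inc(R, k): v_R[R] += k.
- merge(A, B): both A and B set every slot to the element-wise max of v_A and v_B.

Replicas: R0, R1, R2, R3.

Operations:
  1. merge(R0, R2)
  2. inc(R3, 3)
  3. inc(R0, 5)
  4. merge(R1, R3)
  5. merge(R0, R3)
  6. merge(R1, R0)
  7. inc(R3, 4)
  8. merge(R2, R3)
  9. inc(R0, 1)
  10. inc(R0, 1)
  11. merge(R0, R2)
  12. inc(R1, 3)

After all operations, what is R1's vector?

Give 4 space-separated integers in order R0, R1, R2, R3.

Op 1: merge R0<->R2 -> R0=(0,0,0,0) R2=(0,0,0,0)
Op 2: inc R3 by 3 -> R3=(0,0,0,3) value=3
Op 3: inc R0 by 5 -> R0=(5,0,0,0) value=5
Op 4: merge R1<->R3 -> R1=(0,0,0,3) R3=(0,0,0,3)
Op 5: merge R0<->R3 -> R0=(5,0,0,3) R3=(5,0,0,3)
Op 6: merge R1<->R0 -> R1=(5,0,0,3) R0=(5,0,0,3)
Op 7: inc R3 by 4 -> R3=(5,0,0,7) value=12
Op 8: merge R2<->R3 -> R2=(5,0,0,7) R3=(5,0,0,7)
Op 9: inc R0 by 1 -> R0=(6,0,0,3) value=9
Op 10: inc R0 by 1 -> R0=(7,0,0,3) value=10
Op 11: merge R0<->R2 -> R0=(7,0,0,7) R2=(7,0,0,7)
Op 12: inc R1 by 3 -> R1=(5,3,0,3) value=11

Answer: 5 3 0 3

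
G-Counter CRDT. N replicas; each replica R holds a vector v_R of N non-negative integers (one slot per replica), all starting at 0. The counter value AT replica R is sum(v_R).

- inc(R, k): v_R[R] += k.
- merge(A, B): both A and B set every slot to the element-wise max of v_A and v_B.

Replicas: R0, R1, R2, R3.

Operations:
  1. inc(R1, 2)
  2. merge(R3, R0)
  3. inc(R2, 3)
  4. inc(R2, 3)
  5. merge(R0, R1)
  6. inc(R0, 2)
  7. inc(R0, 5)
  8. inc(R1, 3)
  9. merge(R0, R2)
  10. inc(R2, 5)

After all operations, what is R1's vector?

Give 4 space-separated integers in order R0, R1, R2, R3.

Op 1: inc R1 by 2 -> R1=(0,2,0,0) value=2
Op 2: merge R3<->R0 -> R3=(0,0,0,0) R0=(0,0,0,0)
Op 3: inc R2 by 3 -> R2=(0,0,3,0) value=3
Op 4: inc R2 by 3 -> R2=(0,0,6,0) value=6
Op 5: merge R0<->R1 -> R0=(0,2,0,0) R1=(0,2,0,0)
Op 6: inc R0 by 2 -> R0=(2,2,0,0) value=4
Op 7: inc R0 by 5 -> R0=(7,2,0,0) value=9
Op 8: inc R1 by 3 -> R1=(0,5,0,0) value=5
Op 9: merge R0<->R2 -> R0=(7,2,6,0) R2=(7,2,6,0)
Op 10: inc R2 by 5 -> R2=(7,2,11,0) value=20

Answer: 0 5 0 0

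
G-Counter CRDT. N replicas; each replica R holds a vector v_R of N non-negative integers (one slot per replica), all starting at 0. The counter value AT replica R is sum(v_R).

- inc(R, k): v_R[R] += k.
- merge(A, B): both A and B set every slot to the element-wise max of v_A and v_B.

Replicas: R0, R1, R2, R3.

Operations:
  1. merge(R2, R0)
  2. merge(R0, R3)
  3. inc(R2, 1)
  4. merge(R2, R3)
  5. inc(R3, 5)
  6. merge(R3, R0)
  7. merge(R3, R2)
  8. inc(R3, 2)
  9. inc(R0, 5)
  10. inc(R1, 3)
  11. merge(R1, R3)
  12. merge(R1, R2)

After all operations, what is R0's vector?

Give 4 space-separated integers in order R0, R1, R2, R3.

Op 1: merge R2<->R0 -> R2=(0,0,0,0) R0=(0,0,0,0)
Op 2: merge R0<->R3 -> R0=(0,0,0,0) R3=(0,0,0,0)
Op 3: inc R2 by 1 -> R2=(0,0,1,0) value=1
Op 4: merge R2<->R3 -> R2=(0,0,1,0) R3=(0,0,1,0)
Op 5: inc R3 by 5 -> R3=(0,0,1,5) value=6
Op 6: merge R3<->R0 -> R3=(0,0,1,5) R0=(0,0,1,5)
Op 7: merge R3<->R2 -> R3=(0,0,1,5) R2=(0,0,1,5)
Op 8: inc R3 by 2 -> R3=(0,0,1,7) value=8
Op 9: inc R0 by 5 -> R0=(5,0,1,5) value=11
Op 10: inc R1 by 3 -> R1=(0,3,0,0) value=3
Op 11: merge R1<->R3 -> R1=(0,3,1,7) R3=(0,3,1,7)
Op 12: merge R1<->R2 -> R1=(0,3,1,7) R2=(0,3,1,7)

Answer: 5 0 1 5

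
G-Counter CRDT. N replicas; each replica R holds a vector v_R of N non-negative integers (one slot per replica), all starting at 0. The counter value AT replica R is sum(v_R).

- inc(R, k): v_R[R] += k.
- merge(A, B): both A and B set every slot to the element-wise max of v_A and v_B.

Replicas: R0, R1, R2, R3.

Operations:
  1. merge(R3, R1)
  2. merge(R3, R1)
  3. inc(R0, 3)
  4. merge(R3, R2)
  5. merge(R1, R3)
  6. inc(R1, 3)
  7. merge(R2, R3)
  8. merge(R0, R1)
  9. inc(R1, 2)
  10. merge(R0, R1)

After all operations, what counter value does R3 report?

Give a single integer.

Answer: 0

Derivation:
Op 1: merge R3<->R1 -> R3=(0,0,0,0) R1=(0,0,0,0)
Op 2: merge R3<->R1 -> R3=(0,0,0,0) R1=(0,0,0,0)
Op 3: inc R0 by 3 -> R0=(3,0,0,0) value=3
Op 4: merge R3<->R2 -> R3=(0,0,0,0) R2=(0,0,0,0)
Op 5: merge R1<->R3 -> R1=(0,0,0,0) R3=(0,0,0,0)
Op 6: inc R1 by 3 -> R1=(0,3,0,0) value=3
Op 7: merge R2<->R3 -> R2=(0,0,0,0) R3=(0,0,0,0)
Op 8: merge R0<->R1 -> R0=(3,3,0,0) R1=(3,3,0,0)
Op 9: inc R1 by 2 -> R1=(3,5,0,0) value=8
Op 10: merge R0<->R1 -> R0=(3,5,0,0) R1=(3,5,0,0)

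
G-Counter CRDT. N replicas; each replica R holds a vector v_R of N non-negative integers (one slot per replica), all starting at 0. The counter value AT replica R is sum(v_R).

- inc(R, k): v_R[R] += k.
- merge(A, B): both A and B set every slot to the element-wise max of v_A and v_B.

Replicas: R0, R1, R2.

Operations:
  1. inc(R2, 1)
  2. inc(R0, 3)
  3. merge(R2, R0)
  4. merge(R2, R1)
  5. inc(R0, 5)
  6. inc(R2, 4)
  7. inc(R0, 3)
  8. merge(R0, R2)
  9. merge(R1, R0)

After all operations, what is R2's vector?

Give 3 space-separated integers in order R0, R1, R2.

Op 1: inc R2 by 1 -> R2=(0,0,1) value=1
Op 2: inc R0 by 3 -> R0=(3,0,0) value=3
Op 3: merge R2<->R0 -> R2=(3,0,1) R0=(3,0,1)
Op 4: merge R2<->R1 -> R2=(3,0,1) R1=(3,0,1)
Op 5: inc R0 by 5 -> R0=(8,0,1) value=9
Op 6: inc R2 by 4 -> R2=(3,0,5) value=8
Op 7: inc R0 by 3 -> R0=(11,0,1) value=12
Op 8: merge R0<->R2 -> R0=(11,0,5) R2=(11,0,5)
Op 9: merge R1<->R0 -> R1=(11,0,5) R0=(11,0,5)

Answer: 11 0 5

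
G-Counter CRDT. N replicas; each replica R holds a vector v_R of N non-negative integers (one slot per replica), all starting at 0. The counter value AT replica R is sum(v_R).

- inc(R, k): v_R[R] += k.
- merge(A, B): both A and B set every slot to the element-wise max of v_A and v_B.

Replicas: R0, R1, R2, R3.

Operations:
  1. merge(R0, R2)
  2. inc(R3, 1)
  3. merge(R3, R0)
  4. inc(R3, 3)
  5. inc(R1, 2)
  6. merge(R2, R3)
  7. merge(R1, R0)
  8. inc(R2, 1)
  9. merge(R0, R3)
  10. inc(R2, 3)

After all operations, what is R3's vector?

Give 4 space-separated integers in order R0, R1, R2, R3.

Op 1: merge R0<->R2 -> R0=(0,0,0,0) R2=(0,0,0,0)
Op 2: inc R3 by 1 -> R3=(0,0,0,1) value=1
Op 3: merge R3<->R0 -> R3=(0,0,0,1) R0=(0,0,0,1)
Op 4: inc R3 by 3 -> R3=(0,0,0,4) value=4
Op 5: inc R1 by 2 -> R1=(0,2,0,0) value=2
Op 6: merge R2<->R3 -> R2=(0,0,0,4) R3=(0,0,0,4)
Op 7: merge R1<->R0 -> R1=(0,2,0,1) R0=(0,2,0,1)
Op 8: inc R2 by 1 -> R2=(0,0,1,4) value=5
Op 9: merge R0<->R3 -> R0=(0,2,0,4) R3=(0,2,0,4)
Op 10: inc R2 by 3 -> R2=(0,0,4,4) value=8

Answer: 0 2 0 4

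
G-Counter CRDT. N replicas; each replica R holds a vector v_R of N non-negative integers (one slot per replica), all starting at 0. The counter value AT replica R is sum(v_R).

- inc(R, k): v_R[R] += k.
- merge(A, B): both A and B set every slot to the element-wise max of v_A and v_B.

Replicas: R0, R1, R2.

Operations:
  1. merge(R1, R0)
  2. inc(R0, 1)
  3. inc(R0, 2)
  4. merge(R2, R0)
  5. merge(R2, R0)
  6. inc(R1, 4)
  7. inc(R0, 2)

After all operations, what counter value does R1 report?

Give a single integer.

Op 1: merge R1<->R0 -> R1=(0,0,0) R0=(0,0,0)
Op 2: inc R0 by 1 -> R0=(1,0,0) value=1
Op 3: inc R0 by 2 -> R0=(3,0,0) value=3
Op 4: merge R2<->R0 -> R2=(3,0,0) R0=(3,0,0)
Op 5: merge R2<->R0 -> R2=(3,0,0) R0=(3,0,0)
Op 6: inc R1 by 4 -> R1=(0,4,0) value=4
Op 7: inc R0 by 2 -> R0=(5,0,0) value=5

Answer: 4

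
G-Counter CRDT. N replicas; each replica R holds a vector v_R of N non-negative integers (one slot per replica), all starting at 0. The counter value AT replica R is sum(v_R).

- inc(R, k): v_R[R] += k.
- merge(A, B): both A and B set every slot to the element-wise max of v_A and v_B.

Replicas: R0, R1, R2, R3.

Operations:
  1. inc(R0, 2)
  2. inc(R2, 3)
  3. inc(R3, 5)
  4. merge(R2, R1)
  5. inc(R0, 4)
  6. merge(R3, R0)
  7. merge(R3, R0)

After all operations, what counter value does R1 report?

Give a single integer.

Op 1: inc R0 by 2 -> R0=(2,0,0,0) value=2
Op 2: inc R2 by 3 -> R2=(0,0,3,0) value=3
Op 3: inc R3 by 5 -> R3=(0,0,0,5) value=5
Op 4: merge R2<->R1 -> R2=(0,0,3,0) R1=(0,0,3,0)
Op 5: inc R0 by 4 -> R0=(6,0,0,0) value=6
Op 6: merge R3<->R0 -> R3=(6,0,0,5) R0=(6,0,0,5)
Op 7: merge R3<->R0 -> R3=(6,0,0,5) R0=(6,0,0,5)

Answer: 3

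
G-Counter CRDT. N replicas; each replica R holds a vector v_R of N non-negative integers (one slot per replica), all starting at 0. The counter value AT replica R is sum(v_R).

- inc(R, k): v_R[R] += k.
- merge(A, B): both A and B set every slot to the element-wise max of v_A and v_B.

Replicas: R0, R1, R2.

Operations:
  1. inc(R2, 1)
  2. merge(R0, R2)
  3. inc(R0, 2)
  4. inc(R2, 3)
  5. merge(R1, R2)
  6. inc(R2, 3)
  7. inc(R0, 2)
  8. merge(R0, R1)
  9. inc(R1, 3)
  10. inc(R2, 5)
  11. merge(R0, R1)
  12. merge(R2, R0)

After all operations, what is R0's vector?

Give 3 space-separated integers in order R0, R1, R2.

Op 1: inc R2 by 1 -> R2=(0,0,1) value=1
Op 2: merge R0<->R2 -> R0=(0,0,1) R2=(0,0,1)
Op 3: inc R0 by 2 -> R0=(2,0,1) value=3
Op 4: inc R2 by 3 -> R2=(0,0,4) value=4
Op 5: merge R1<->R2 -> R1=(0,0,4) R2=(0,0,4)
Op 6: inc R2 by 3 -> R2=(0,0,7) value=7
Op 7: inc R0 by 2 -> R0=(4,0,1) value=5
Op 8: merge R0<->R1 -> R0=(4,0,4) R1=(4,0,4)
Op 9: inc R1 by 3 -> R1=(4,3,4) value=11
Op 10: inc R2 by 5 -> R2=(0,0,12) value=12
Op 11: merge R0<->R1 -> R0=(4,3,4) R1=(4,3,4)
Op 12: merge R2<->R0 -> R2=(4,3,12) R0=(4,3,12)

Answer: 4 3 12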